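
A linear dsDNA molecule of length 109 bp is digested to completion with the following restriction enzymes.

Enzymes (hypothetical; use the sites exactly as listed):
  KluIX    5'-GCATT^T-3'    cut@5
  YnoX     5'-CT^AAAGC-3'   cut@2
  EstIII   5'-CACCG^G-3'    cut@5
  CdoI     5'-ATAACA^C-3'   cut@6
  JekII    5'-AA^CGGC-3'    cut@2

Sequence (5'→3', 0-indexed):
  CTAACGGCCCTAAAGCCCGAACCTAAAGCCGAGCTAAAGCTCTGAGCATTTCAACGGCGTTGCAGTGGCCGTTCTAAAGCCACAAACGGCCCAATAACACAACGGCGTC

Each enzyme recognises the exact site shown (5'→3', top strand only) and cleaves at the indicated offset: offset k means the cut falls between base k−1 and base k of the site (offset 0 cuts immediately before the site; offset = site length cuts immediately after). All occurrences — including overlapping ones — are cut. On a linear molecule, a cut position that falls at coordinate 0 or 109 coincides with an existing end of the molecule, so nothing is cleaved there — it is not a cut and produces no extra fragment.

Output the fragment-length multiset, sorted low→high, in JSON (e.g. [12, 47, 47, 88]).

[3,4,4,7,7,11,11,13,13,15,21]

Scan for sites:
  KluIX (GCATTT, off=5): starts [45] → cuts [50]
  YnoX (CTAAAGC, off=2): starts [9, 22, 33, 73] → cuts [11, 24, 35, 75]
  EstIII (CACCGG, off=5): no sites
  CdoI (ATAACAC, off=6): starts [93] → cuts [99]
  JekII (AACGGC, off=2): starts [2, 52, 84, 100] → cuts [4, 54, 86, 102]

Pooled cuts: [4, 11, 24, 35, 50, 54, 75, 86, 99, 102]

Fragments:
  [0,4): 4 bp
  [4,11): 7 bp
  [11,24): 13 bp
  [24,35): 11 bp
  [35,50): 15 bp
  [50,54): 4 bp
  [54,75): 21 bp
  [75,86): 11 bp
  [86,99): 13 bp
  [99,102): 3 bp
  [102,109): 7 bp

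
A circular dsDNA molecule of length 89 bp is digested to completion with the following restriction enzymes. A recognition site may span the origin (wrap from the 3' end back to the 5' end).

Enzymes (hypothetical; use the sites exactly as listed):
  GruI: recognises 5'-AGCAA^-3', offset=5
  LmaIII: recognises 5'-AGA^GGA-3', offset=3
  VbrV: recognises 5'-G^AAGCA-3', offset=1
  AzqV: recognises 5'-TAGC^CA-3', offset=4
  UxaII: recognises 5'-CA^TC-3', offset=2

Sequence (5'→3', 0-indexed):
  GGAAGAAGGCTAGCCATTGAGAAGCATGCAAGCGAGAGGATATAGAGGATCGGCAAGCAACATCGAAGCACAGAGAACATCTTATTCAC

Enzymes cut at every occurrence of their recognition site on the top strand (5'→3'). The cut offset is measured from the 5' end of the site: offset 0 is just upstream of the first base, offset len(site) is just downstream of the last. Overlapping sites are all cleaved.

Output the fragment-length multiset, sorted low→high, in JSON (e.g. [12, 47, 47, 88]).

Scan for sites:
  GruI AGCAA/5: at [55] ⇒ [60]
  LmaIII AGAGGA/3: at [34, 43] ⇒ [37, 46]
  VbrV GAAGCA/1: at [20, 64] ⇒ [21, 65]
  AzqV TAGCCA/4: at [10] ⇒ [14]
  UxaII CATC/2: at [60, 77] ⇒ [62, 79]

Pooled cuts: [14, 21, 37, 46, 60, 62, 65, 79]

Fragments:
  14→21: 7 bp
  21→37: 16 bp
  37→46: 9 bp
  46→60: 14 bp
  60→62: 2 bp
  62→65: 3 bp
  65→79: 14 bp
  79→14 (wrap): 89-79+14 = 24 bp

[2,3,7,9,14,14,16,24]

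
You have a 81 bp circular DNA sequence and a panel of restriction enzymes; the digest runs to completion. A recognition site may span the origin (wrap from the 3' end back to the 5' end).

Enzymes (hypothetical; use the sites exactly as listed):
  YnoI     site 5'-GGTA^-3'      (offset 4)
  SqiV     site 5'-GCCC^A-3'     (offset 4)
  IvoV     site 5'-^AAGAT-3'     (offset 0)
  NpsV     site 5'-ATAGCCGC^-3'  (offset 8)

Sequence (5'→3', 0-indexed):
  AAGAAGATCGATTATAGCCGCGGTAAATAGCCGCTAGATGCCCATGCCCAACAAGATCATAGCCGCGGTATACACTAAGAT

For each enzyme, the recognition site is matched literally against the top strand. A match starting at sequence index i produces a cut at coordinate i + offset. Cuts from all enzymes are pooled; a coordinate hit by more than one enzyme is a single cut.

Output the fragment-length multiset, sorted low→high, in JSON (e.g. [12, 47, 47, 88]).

Per-enzyme occurrences:
  YnoI GGTA/4: at [21, 66] ⇒ [25, 70]
  SqiV GCCCA/4: at [39, 45] ⇒ [43, 49]
  IvoV AAGAT/0: at [3, 52, 76] ⇒ [3, 52, 76]
  NpsV ATAGCCGC/8: at [13, 26, 58] ⇒ [21, 34, 66]

Pooled cuts: [3, 21, 25, 34, 43, 49, 52, 66, 70, 76]

Fragment lengths:
  3→21: 18 bp
  21→25: 4 bp
  25→34: 9 bp
  34→43: 9 bp
  43→49: 6 bp
  49→52: 3 bp
  52→66: 14 bp
  66→70: 4 bp
  70→76: 6 bp
  76→3 (wrap): 81-76+3 = 8 bp

[3,4,4,6,6,8,9,9,14,18]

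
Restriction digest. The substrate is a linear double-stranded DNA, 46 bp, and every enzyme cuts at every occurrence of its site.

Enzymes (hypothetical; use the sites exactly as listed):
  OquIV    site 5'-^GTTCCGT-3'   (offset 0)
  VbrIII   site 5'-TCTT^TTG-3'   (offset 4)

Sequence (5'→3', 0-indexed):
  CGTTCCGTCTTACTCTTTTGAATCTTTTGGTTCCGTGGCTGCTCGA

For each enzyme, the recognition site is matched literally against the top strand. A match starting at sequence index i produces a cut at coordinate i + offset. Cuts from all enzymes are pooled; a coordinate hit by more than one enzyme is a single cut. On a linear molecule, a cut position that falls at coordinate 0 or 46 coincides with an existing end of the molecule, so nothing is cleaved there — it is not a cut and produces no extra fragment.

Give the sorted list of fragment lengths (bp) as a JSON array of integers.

Site scan:
  OquIV (GTTCCGT, off=0): starts [1, 29] → cuts [1, 29]
  VbrIII (TCTTTTG, off=4): starts [13, 22] → cuts [17, 26]

Pooled cuts: [1, 17, 26, 29]

Fragment lengths:
  [0,1): 1 bp
  [1,17): 16 bp
  [17,26): 9 bp
  [26,29): 3 bp
  [29,46): 17 bp

[1,3,9,16,17]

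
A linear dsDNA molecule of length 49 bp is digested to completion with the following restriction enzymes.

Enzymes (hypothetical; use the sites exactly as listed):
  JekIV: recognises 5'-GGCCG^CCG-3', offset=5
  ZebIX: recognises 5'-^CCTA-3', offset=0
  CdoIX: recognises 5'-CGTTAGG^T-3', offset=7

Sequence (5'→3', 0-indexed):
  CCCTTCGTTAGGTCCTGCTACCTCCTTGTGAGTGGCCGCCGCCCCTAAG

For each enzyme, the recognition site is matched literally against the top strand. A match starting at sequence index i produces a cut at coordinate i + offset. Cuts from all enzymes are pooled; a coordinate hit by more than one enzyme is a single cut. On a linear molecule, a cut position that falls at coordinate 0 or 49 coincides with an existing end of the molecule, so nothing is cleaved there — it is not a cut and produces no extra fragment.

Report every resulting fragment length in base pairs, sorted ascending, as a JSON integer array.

[5,6,12,26]

Scan for sites:
  JekIV GGCCGCCG/5: at [33] ⇒ [38]
  ZebIX CCTA/0: at [43] ⇒ [43]
  CdoIX CGTTAGGT/7: at [5] ⇒ [12]

All cut coordinates (distinct, sorted): [12, 38, 43]

Fragments:
  [0,12): 12 bp
  [12,38): 26 bp
  [38,43): 5 bp
  [43,49): 6 bp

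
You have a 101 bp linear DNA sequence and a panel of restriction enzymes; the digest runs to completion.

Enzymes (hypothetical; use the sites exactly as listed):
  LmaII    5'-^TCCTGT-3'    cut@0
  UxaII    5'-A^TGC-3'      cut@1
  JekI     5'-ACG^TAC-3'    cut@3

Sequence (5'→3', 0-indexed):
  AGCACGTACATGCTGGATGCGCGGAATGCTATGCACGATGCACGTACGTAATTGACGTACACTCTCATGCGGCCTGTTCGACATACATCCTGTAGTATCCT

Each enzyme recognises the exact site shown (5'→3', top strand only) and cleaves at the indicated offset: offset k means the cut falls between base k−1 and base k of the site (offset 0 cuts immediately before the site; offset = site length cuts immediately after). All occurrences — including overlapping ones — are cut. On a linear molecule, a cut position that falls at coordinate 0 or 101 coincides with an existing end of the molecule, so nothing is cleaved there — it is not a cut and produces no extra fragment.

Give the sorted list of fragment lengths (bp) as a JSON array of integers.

[4,5,6,6,7,7,9,10,13,14,20]

Site scan:
  LmaII (TCCTGT, off=0): starts [87] → cuts [87]
  UxaII (ATGC, off=1): starts [9, 16, 25, 30, 37, 66] → cuts [10, 17, 26, 31, 38, 67]
  JekI (ACGTAC, off=3): starts [3, 41, 54] → cuts [6, 44, 57]

All cut coordinates (distinct, sorted): [6, 10, 17, 26, 31, 38, 44, 57, 67, 87]

Fragment lengths:
  [0,6): 6 bp
  [6,10): 4 bp
  [10,17): 7 bp
  [17,26): 9 bp
  [26,31): 5 bp
  [31,38): 7 bp
  [38,44): 6 bp
  [44,57): 13 bp
  [57,67): 10 bp
  [67,87): 20 bp
  [87,101): 14 bp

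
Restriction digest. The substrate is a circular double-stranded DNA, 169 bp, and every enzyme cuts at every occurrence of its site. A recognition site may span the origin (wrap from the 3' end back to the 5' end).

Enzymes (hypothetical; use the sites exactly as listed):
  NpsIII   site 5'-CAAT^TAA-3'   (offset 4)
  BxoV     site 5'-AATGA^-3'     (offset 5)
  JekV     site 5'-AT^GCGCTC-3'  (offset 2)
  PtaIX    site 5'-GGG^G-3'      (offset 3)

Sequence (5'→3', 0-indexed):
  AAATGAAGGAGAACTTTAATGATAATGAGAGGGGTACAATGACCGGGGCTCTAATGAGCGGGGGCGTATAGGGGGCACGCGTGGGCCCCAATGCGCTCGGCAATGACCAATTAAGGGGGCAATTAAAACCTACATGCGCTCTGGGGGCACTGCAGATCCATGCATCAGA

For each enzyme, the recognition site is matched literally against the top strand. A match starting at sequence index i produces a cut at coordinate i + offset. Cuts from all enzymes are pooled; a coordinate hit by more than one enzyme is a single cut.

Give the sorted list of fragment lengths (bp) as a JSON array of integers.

[1,1,1,1,5,5,5,5,5,6,6,9,10,10,10,12,14,16,18,29]

Scan for sites:
  NpsIII CAATTAA/4: at [107, 119] ⇒ [111, 123]
  BxoV AATGA/5: at [1, 17, 23, 37, 52, 101] ⇒ [6, 22, 28, 42, 57, 106]
  JekV ATGCGCTC/2: at [90, 133] ⇒ [92, 135]
  PtaIX GGGG/3: at [30, 44, 59, 60, 70, 71, 114, 115, 142, 143] ⇒ [33, 47, 62, 63, 73, 74, 117, 118, 145, 146]

All cut coordinates (distinct, sorted): [6, 22, 28, 33, 42, 47, 57, 62, 63, 73, 74, 92, 106, 111, 117, 118, 123, 135, 145, 146]

Fragment lengths:
  6→22: 16 bp
  22→28: 6 bp
  28→33: 5 bp
  33→42: 9 bp
  42→47: 5 bp
  47→57: 10 bp
  57→62: 5 bp
  62→63: 1 bp
  63→73: 10 bp
  73→74: 1 bp
  74→92: 18 bp
  92→106: 14 bp
  106→111: 5 bp
  111→117: 6 bp
  117→118: 1 bp
  118→123: 5 bp
  123→135: 12 bp
  135→145: 10 bp
  145→146: 1 bp
  146→6 (wrap): 169-146+6 = 29 bp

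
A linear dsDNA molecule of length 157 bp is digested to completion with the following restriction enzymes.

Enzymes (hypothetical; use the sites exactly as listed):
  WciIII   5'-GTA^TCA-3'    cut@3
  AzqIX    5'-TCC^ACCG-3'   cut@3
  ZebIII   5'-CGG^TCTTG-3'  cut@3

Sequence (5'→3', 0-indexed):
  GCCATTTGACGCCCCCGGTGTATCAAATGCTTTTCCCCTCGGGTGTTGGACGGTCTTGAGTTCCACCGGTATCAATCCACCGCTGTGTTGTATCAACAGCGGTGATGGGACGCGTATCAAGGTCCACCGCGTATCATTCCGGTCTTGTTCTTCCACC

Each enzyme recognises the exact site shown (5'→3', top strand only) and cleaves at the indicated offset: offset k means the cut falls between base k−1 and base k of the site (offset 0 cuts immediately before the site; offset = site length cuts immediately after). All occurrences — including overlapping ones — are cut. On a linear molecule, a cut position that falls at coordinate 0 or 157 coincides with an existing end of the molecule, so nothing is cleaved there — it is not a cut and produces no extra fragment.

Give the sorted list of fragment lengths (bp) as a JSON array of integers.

[7,7,8,9,9,11,14,15,22,24,31]

Per-enzyme occurrences:
  WciIII (GTATCA, off=3): starts [19, 68, 89, 113, 130] → cuts [22, 71, 92, 116, 133]
  AzqIX (TCCACCG, off=3): starts [61, 75, 122] → cuts [64, 78, 125]
  ZebIII (CGGTCTTG, off=3): starts [50, 139] → cuts [53, 142]

Pooled cuts: [22, 53, 64, 71, 78, 92, 116, 125, 133, 142]

Fragments:
  [0,22): 22 bp
  [22,53): 31 bp
  [53,64): 11 bp
  [64,71): 7 bp
  [71,78): 7 bp
  [78,92): 14 bp
  [92,116): 24 bp
  [116,125): 9 bp
  [125,133): 8 bp
  [133,142): 9 bp
  [142,157): 15 bp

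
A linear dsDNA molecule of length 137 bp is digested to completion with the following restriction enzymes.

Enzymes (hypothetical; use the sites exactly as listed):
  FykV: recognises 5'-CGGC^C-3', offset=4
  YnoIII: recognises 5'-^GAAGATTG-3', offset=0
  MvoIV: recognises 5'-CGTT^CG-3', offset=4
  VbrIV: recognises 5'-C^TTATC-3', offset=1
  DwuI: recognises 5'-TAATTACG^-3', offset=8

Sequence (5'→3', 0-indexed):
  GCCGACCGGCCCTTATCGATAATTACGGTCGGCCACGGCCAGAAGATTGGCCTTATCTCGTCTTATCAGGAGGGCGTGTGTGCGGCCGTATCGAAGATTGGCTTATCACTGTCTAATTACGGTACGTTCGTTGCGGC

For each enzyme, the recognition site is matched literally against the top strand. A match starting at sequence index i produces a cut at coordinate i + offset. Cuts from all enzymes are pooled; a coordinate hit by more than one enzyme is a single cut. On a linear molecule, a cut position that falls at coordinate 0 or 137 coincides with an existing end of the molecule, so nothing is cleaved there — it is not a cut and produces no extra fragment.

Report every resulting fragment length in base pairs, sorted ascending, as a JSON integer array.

Per-enzyme occurrences:
  FykV CGGCC/4: at [6, 29, 35, 82] ⇒ [10, 33, 39, 86]
  YnoIII GAAGATTG/0: at [41, 92] ⇒ [41, 92]
  MvoIV CGTTCG/4: at [124] ⇒ [128]
  VbrIV CTTATC/1: at [11, 51, 61, 101] ⇒ [12, 52, 62, 102]
  DwuI TAATTACG/8: at [19, 113] ⇒ [27, 121]

Pooled cuts: [10, 12, 27, 33, 39, 41, 52, 62, 86, 92, 102, 121, 128]

Fragments:
  [0,10): 10 bp
  [10,12): 2 bp
  [12,27): 15 bp
  [27,33): 6 bp
  [33,39): 6 bp
  [39,41): 2 bp
  [41,52): 11 bp
  [52,62): 10 bp
  [62,86): 24 bp
  [86,92): 6 bp
  [92,102): 10 bp
  [102,121): 19 bp
  [121,128): 7 bp
  [128,137): 9 bp

[2,2,6,6,6,7,9,10,10,10,11,15,19,24]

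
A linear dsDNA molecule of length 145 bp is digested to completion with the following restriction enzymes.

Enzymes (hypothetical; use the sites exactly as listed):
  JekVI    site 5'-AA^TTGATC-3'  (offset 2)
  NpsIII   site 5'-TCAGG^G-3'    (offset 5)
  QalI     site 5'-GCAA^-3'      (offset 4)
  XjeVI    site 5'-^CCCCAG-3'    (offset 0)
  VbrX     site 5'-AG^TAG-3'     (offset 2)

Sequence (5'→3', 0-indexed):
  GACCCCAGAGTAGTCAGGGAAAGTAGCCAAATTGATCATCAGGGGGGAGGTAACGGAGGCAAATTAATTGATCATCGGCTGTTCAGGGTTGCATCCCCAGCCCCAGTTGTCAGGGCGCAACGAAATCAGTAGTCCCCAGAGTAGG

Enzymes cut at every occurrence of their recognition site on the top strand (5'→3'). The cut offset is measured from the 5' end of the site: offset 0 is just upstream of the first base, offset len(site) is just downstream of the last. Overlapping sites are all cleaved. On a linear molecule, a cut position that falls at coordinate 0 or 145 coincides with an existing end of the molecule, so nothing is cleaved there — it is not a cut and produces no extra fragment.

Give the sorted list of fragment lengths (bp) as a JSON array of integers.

Scan for sites:
  JekVI (AATTGATC, off=2): starts [29, 65] → cuts [31, 67]
  NpsIII (TCAGGG, off=5): starts [13, 38, 82, 109] → cuts [18, 43, 87, 114]
  QalI (GCAA, off=4): starts [58, 116] → cuts [62, 120]
  XjeVI (CCCCAG, off=0): starts [2, 94, 100, 133] → cuts [2, 94, 100, 133]
  VbrX (AGTAG, off=2): starts [8, 21, 127, 139] → cuts [10, 23, 129, 141]

Pooled cuts: [2, 10, 18, 23, 31, 43, 62, 67, 87, 94, 100, 114, 120, 129, 133, 141]

Fragment lengths:
  [0,2): 2 bp
  [2,10): 8 bp
  [10,18): 8 bp
  [18,23): 5 bp
  [23,31): 8 bp
  [31,43): 12 bp
  [43,62): 19 bp
  [62,67): 5 bp
  [67,87): 20 bp
  [87,94): 7 bp
  [94,100): 6 bp
  [100,114): 14 bp
  [114,120): 6 bp
  [120,129): 9 bp
  [129,133): 4 bp
  [133,141): 8 bp
  [141,145): 4 bp

[2,4,4,5,5,6,6,7,8,8,8,8,9,12,14,19,20]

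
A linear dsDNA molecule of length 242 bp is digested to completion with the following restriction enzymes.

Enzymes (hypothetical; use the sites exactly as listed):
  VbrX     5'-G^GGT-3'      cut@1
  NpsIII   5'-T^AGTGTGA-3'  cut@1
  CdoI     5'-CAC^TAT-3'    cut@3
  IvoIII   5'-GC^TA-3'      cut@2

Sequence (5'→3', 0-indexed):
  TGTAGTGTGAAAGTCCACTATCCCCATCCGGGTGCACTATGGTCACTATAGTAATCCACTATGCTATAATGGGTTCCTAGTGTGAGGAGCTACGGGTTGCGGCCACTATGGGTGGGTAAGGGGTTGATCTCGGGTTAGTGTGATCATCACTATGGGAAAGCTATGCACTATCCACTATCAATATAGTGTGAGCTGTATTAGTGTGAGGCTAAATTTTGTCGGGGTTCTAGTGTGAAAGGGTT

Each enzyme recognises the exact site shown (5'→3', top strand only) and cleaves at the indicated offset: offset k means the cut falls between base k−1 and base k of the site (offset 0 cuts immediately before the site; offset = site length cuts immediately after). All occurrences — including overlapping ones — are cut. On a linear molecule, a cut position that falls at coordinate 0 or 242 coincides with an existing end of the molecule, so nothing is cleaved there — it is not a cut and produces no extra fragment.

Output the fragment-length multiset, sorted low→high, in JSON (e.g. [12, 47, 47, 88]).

Site scan:
  VbrX (GGGT, off=1): starts [29, 70, 93, 109, 113, 120, 131, 221, 237] → cuts [30, 71, 94, 110, 114, 121, 132, 222, 238]
  NpsIII (TAGTGTGA, off=1): starts [2, 77, 135, 183, 198, 227] → cuts [3, 78, 136, 184, 199, 228]
  CdoI (CACTAT, off=3): starts [15, 34, 43, 56, 103, 147, 165, 172] → cuts [18, 37, 46, 59, 106, 150, 168, 175]
  IvoIII (GCTA, off=2): starts [62, 88, 159, 207] → cuts [64, 90, 161, 209]

All cut coordinates (distinct, sorted): [3, 18, 30, 37, 46, 59, 64, 71, 78, 90, 94, 106, 110, 114, 121, 132, 136, 150, 161, 168, 175, 184, 199, 209, 222, 228, 238]

Fragment lengths:
  [0,3): 3 bp
  [3,18): 15 bp
  [18,30): 12 bp
  [30,37): 7 bp
  [37,46): 9 bp
  [46,59): 13 bp
  [59,64): 5 bp
  [64,71): 7 bp
  [71,78): 7 bp
  [78,90): 12 bp
  [90,94): 4 bp
  [94,106): 12 bp
  [106,110): 4 bp
  [110,114): 4 bp
  [114,121): 7 bp
  [121,132): 11 bp
  [132,136): 4 bp
  [136,150): 14 bp
  [150,161): 11 bp
  [161,168): 7 bp
  [168,175): 7 bp
  [175,184): 9 bp
  [184,199): 15 bp
  [199,209): 10 bp
  [209,222): 13 bp
  [222,228): 6 bp
  [228,238): 10 bp
  [238,242): 4 bp

[3,4,4,4,4,4,5,6,7,7,7,7,7,7,9,9,10,10,11,11,12,12,12,13,13,14,15,15]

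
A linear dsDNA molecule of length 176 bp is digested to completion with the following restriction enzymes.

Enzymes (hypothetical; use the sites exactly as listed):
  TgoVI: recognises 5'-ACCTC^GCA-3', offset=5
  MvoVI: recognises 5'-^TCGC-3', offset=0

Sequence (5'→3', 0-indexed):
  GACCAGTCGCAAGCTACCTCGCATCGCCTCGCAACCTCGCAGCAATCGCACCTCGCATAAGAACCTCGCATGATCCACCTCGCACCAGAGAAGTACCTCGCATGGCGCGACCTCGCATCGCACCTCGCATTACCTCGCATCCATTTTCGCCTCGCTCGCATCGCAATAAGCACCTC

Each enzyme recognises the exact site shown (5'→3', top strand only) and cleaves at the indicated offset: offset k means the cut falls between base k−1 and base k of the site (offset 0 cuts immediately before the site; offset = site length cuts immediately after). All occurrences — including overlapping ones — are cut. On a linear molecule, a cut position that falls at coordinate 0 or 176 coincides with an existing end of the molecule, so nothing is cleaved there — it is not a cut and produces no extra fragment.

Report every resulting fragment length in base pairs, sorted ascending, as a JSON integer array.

[2,2,2,2,2,2,2,2,2,3,3,4,5,5,5,6,7,7,7,8,8,10,11,12,12,13,16,16]

Site scan:
  TgoVI (ACCTCGCA, off=5): starts [15, 33, 49, 62, 76, 94, 109, 121, 131] → cuts [20, 38, 54, 67, 81, 99, 114, 126, 136]
  MvoVI (TCGC, off=0): starts [6, 18, 23, 28, 36, 45, 52, 65, 79, 97, 112, 117, 124, 134, 146, 151, 155, 160] → cuts [6, 18, 23, 28, 36, 45, 52, 65, 79, 97, 112, 117, 124, 134, 146, 151, 155, 160]

All cut coordinates (distinct, sorted): [6, 18, 20, 23, 28, 36, 38, 45, 52, 54, 65, 67, 79, 81, 97, 99, 112, 114, 117, 124, 126, 134, 136, 146, 151, 155, 160]

Fragments:
  [0,6): 6 bp
  [6,18): 12 bp
  [18,20): 2 bp
  [20,23): 3 bp
  [23,28): 5 bp
  [28,36): 8 bp
  [36,38): 2 bp
  [38,45): 7 bp
  [45,52): 7 bp
  [52,54): 2 bp
  [54,65): 11 bp
  [65,67): 2 bp
  [67,79): 12 bp
  [79,81): 2 bp
  [81,97): 16 bp
  [97,99): 2 bp
  [99,112): 13 bp
  [112,114): 2 bp
  [114,117): 3 bp
  [117,124): 7 bp
  [124,126): 2 bp
  [126,134): 8 bp
  [134,136): 2 bp
  [136,146): 10 bp
  [146,151): 5 bp
  [151,155): 4 bp
  [155,160): 5 bp
  [160,176): 16 bp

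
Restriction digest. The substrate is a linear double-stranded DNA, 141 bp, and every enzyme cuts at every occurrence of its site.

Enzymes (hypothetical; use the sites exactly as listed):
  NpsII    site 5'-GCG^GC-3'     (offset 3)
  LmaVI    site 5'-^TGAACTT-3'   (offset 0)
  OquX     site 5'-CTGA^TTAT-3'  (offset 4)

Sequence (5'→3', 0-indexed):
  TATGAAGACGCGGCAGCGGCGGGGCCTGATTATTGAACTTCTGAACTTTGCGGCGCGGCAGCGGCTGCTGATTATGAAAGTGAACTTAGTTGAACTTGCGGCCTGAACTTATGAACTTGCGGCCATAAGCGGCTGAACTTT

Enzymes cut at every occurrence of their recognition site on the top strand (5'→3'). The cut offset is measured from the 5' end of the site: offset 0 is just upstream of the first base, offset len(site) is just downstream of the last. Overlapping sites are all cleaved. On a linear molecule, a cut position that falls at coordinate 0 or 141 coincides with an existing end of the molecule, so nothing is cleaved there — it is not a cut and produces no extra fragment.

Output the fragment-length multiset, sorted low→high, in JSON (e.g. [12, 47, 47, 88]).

[2,3,4,5,6,6,8,8,8,8,9,10,10,10,10,11,11,12]

Scan for sites:
  NpsII (GCGGC, off=3): starts [9, 15, 49, 54, 60, 97, 118, 128] → cuts [12, 18, 52, 57, 63, 100, 121, 131]
  LmaVI (TGAACTT, off=0): starts [33, 41, 80, 90, 103, 111, 133] → cuts [33, 41, 80, 90, 103, 111, 133]
  OquX (CTGATTAT, off=4): starts [25, 67] → cuts [29, 71]

All cut coordinates (distinct, sorted): [12, 18, 29, 33, 41, 52, 57, 63, 71, 80, 90, 100, 103, 111, 121, 131, 133]

Fragments:
  [0,12): 12 bp
  [12,18): 6 bp
  [18,29): 11 bp
  [29,33): 4 bp
  [33,41): 8 bp
  [41,52): 11 bp
  [52,57): 5 bp
  [57,63): 6 bp
  [63,71): 8 bp
  [71,80): 9 bp
  [80,90): 10 bp
  [90,100): 10 bp
  [100,103): 3 bp
  [103,111): 8 bp
  [111,121): 10 bp
  [121,131): 10 bp
  [131,133): 2 bp
  [133,141): 8 bp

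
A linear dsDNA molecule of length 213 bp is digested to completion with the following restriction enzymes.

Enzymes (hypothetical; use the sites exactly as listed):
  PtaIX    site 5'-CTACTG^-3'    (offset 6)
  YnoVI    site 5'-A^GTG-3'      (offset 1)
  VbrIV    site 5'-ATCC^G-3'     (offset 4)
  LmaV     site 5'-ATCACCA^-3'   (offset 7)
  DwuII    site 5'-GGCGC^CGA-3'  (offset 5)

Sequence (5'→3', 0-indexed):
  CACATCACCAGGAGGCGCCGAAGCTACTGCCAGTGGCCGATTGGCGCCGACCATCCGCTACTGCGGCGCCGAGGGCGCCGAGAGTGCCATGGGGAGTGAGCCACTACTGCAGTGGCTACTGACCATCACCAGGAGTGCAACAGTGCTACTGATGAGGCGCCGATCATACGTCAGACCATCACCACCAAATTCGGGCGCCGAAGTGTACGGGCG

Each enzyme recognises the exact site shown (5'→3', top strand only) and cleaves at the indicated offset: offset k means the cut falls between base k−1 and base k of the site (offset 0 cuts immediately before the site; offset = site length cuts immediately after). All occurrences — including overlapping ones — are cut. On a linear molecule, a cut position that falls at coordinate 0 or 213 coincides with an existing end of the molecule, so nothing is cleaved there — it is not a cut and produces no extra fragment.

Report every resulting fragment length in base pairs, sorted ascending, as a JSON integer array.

[2,3,3,4,5,6,7,8,8,9,9,9,9,10,10,10,11,11,12,14,14,15,24]

Scan for sites:
  PtaIX (CTACTG, off=6): starts [23, 57, 103, 115, 145] → cuts [29, 63, 109, 121, 151]
  YnoVI (AGTG, off=1): starts [31, 82, 94, 110, 133, 141, 201] → cuts [32, 83, 95, 111, 134, 142, 202]
  VbrIV (ATCCG, off=4): starts [52] → cuts [56]
  LmaV (ATCACCA, off=7): starts [3, 124, 177] → cuts [10, 131, 184]
  DwuII (GGCGCCGA, off=5): starts [13, 42, 64, 73, 155, 193] → cuts [18, 47, 69, 78, 160, 198]

Pooled cuts: [10, 18, 29, 32, 47, 56, 63, 69, 78, 83, 95, 109, 111, 121, 131, 134, 142, 151, 160, 184, 198, 202]

Fragments:
  [0,10): 10 bp
  [10,18): 8 bp
  [18,29): 11 bp
  [29,32): 3 bp
  [32,47): 15 bp
  [47,56): 9 bp
  [56,63): 7 bp
  [63,69): 6 bp
  [69,78): 9 bp
  [78,83): 5 bp
  [83,95): 12 bp
  [95,109): 14 bp
  [109,111): 2 bp
  [111,121): 10 bp
  [121,131): 10 bp
  [131,134): 3 bp
  [134,142): 8 bp
  [142,151): 9 bp
  [151,160): 9 bp
  [160,184): 24 bp
  [184,198): 14 bp
  [198,202): 4 bp
  [202,213): 11 bp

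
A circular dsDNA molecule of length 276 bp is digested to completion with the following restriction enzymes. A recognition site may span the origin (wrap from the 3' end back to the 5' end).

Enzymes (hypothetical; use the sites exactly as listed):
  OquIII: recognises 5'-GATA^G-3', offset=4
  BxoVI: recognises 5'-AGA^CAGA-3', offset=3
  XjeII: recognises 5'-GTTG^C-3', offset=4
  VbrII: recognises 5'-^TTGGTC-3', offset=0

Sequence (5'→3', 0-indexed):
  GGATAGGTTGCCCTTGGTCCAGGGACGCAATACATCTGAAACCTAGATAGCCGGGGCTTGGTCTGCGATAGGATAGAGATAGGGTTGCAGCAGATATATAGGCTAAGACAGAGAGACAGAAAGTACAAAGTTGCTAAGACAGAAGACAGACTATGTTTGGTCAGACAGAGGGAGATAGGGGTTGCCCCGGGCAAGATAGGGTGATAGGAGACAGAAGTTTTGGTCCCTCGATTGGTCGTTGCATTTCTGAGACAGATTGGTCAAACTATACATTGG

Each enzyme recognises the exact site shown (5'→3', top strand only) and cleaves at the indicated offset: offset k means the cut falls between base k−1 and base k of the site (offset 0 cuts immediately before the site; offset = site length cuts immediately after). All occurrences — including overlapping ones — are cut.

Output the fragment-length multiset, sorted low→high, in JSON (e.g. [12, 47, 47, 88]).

Scan for sites:
  OquIII GATAG/4: at [1, 45, 66, 71, 77, 173, 194, 202] ⇒ [5, 49, 70, 75, 81, 177, 198, 206]
  BxoVI AGACAGA/3: at [105, 113, 136, 143, 162, 208, 249] ⇒ [108, 116, 139, 146, 165, 211, 252]
  XjeII GTTGC/4: at [6, 83, 129, 180, 237] ⇒ [10, 87, 133, 184, 241]
  VbrII TTGGTC/0: at [13, 57, 156, 219, 231, 256] ⇒ [13, 57, 156, 219, 231, 256]

All cut coordinates (distinct, sorted): [5, 10, 13, 49, 57, 70, 75, 81, 87, 108, 116, 133, 139, 146, 156, 165, 177, 184, 198, 206, 211, 219, 231, 241, 252, 256]

Fragments:
  5→10: 5 bp
  10→13: 3 bp
  13→49: 36 bp
  49→57: 8 bp
  57→70: 13 bp
  70→75: 5 bp
  75→81: 6 bp
  81→87: 6 bp
  87→108: 21 bp
  108→116: 8 bp
  116→133: 17 bp
  133→139: 6 bp
  139→146: 7 bp
  146→156: 10 bp
  156→165: 9 bp
  165→177: 12 bp
  177→184: 7 bp
  184→198: 14 bp
  198→206: 8 bp
  206→211: 5 bp
  211→219: 8 bp
  219→231: 12 bp
  231→241: 10 bp
  241→252: 11 bp
  252→256: 4 bp
  256→5 (wrap): 276-256+5 = 25 bp

[3,4,5,5,5,6,6,6,7,7,8,8,8,8,9,10,10,11,12,12,13,14,17,21,25,36]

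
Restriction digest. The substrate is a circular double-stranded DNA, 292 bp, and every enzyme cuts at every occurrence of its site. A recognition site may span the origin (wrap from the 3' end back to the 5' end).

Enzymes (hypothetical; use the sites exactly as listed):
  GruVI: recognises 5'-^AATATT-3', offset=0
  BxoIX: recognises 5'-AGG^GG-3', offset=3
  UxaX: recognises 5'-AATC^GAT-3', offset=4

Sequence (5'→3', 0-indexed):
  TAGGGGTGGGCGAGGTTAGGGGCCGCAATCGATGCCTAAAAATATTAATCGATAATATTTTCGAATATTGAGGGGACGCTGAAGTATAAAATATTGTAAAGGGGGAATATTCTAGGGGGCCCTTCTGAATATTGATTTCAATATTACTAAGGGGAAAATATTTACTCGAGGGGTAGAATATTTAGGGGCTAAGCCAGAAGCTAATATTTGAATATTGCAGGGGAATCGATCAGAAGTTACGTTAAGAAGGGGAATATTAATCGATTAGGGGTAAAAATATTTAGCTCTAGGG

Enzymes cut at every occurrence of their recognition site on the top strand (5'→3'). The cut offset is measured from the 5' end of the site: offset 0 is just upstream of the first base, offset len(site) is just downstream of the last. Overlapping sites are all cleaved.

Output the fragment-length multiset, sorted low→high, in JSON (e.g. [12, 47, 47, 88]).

[2,3,3,4,5,6,6,7,8,10,10,10,10,10,10,10,11,11,11,12,13,13,15,16,16,16,21,23]

Site scan:
  GruVI AATATT/0: at [40, 53, 63, 89, 105, 127, 139, 156, 176, 202, 210, 252, 275] ⇒ [40, 53, 63, 89, 105, 127, 139, 156, 176, 202, 210, 252, 275]
  BxoIX AGGGG/3: at [1, 17, 70, 99, 113, 149, 168, 183, 218, 247, 266] ⇒ [4, 20, 73, 102, 116, 152, 171, 186, 221, 250, 269]
  UxaX AATCGAT/4: at [26, 46, 223, 258] ⇒ [30, 50, 227, 262]

All cut coordinates (distinct, sorted): [4, 20, 30, 40, 50, 53, 63, 73, 89, 102, 105, 116, 127, 139, 152, 156, 171, 176, 186, 202, 210, 221, 227, 250, 252, 262, 269, 275]

Fragment lengths:
  4→20: 16 bp
  20→30: 10 bp
  30→40: 10 bp
  40→50: 10 bp
  50→53: 3 bp
  53→63: 10 bp
  63→73: 10 bp
  73→89: 16 bp
  89→102: 13 bp
  102→105: 3 bp
  105→116: 11 bp
  116→127: 11 bp
  127→139: 12 bp
  139→152: 13 bp
  152→156: 4 bp
  156→171: 15 bp
  171→176: 5 bp
  176→186: 10 bp
  186→202: 16 bp
  202→210: 8 bp
  210→221: 11 bp
  221→227: 6 bp
  227→250: 23 bp
  250→252: 2 bp
  252→262: 10 bp
  262→269: 7 bp
  269→275: 6 bp
  275→4 (wrap): 292-275+4 = 21 bp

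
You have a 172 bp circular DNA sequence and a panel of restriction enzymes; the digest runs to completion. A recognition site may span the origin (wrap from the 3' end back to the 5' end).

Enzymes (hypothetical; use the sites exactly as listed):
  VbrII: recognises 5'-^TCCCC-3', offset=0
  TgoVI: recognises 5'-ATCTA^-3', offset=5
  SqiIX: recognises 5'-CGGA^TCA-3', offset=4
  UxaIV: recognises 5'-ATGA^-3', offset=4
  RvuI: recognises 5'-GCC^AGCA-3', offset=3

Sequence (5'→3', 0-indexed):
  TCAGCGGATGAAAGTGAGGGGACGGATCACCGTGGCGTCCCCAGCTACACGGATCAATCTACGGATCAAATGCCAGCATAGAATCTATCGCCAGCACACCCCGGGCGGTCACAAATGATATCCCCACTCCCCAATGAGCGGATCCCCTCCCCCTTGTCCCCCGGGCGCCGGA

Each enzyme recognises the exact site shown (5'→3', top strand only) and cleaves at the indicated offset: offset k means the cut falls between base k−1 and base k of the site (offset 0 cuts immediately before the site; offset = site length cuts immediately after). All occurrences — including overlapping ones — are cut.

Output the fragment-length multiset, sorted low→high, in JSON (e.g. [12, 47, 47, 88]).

Per-enzyme occurrences:
  VbrII TCCCC/0: at [37, 120, 127, 142, 147, 156] ⇒ [37, 120, 127, 142, 147, 156]
  TgoVI ATCTA/5: at [56, 82] ⇒ [61, 87]
  SqiIX CGGATCA/4: at [22, 49, 61, 168] ⇒ [0, 26, 53, 65]
  UxaIV ATGA/4: at [7, 114, 133] ⇒ [11, 118, 137]
  RvuI GCCAGCA/3: at [71, 89] ⇒ [74, 92]

Pooled cuts: [0, 11, 26, 37, 53, 61, 65, 74, 87, 92, 118, 120, 127, 137, 142, 147, 156]

Fragment lengths:
  0→11: 11 bp
  11→26: 15 bp
  26→37: 11 bp
  37→53: 16 bp
  53→61: 8 bp
  61→65: 4 bp
  65→74: 9 bp
  74→87: 13 bp
  87→92: 5 bp
  92→118: 26 bp
  118→120: 2 bp
  120→127: 7 bp
  127→137: 10 bp
  137→142: 5 bp
  142→147: 5 bp
  147→156: 9 bp
  156→0 (wrap): 172-156+0 = 16 bp

[2,4,5,5,5,7,8,9,9,10,11,11,13,15,16,16,26]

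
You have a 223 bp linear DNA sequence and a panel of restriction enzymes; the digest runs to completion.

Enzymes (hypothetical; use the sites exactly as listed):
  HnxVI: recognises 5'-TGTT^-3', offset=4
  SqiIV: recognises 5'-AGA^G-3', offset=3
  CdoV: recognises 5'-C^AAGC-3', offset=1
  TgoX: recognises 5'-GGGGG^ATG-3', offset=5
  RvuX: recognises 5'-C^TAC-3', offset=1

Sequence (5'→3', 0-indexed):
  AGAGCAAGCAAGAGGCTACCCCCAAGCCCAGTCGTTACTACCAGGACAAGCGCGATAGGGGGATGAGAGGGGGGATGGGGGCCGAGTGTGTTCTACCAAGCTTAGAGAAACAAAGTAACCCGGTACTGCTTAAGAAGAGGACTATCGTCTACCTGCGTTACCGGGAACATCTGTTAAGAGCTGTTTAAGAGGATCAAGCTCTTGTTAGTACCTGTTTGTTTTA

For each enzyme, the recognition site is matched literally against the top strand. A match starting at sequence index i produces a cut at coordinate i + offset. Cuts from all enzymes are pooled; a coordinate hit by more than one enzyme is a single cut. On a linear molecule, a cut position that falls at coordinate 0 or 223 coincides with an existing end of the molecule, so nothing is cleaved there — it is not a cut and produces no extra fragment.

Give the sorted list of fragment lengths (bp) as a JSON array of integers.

Scan for sites:
  HnxVI (TGTT, off=4): starts [88, 171, 181, 202, 212, 216] → cuts [92, 175, 185, 206, 216, 220]
  SqiIV (AGAG, off=3): starts [0, 10, 65, 103, 135, 176, 187] → cuts [3, 13, 68, 106, 138, 179, 190]
  CdoV (CAAGC, off=1): starts [4, 22, 46, 96, 194] → cuts [5, 23, 47, 97, 195]
  TgoX (GGGGGATG, off=5): starts [57, 69] → cuts [62, 74]
  RvuX (CTAC, off=1): starts [15, 37, 92, 148] → cuts [16, 38, 93, 149]

All cut coordinates (distinct, sorted): [3, 5, 13, 16, 23, 38, 47, 62, 68, 74, 92, 93, 97, 106, 138, 149, 175, 179, 185, 190, 195, 206, 216, 220]

Fragment lengths:
  [0,3): 3 bp
  [3,5): 2 bp
  [5,13): 8 bp
  [13,16): 3 bp
  [16,23): 7 bp
  [23,38): 15 bp
  [38,47): 9 bp
  [47,62): 15 bp
  [62,68): 6 bp
  [68,74): 6 bp
  [74,92): 18 bp
  [92,93): 1 bp
  [93,97): 4 bp
  [97,106): 9 bp
  [106,138): 32 bp
  [138,149): 11 bp
  [149,175): 26 bp
  [175,179): 4 bp
  [179,185): 6 bp
  [185,190): 5 bp
  [190,195): 5 bp
  [195,206): 11 bp
  [206,216): 10 bp
  [216,220): 4 bp
  [220,223): 3 bp

[1,2,3,3,3,4,4,4,5,5,6,6,6,7,8,9,9,10,11,11,15,15,18,26,32]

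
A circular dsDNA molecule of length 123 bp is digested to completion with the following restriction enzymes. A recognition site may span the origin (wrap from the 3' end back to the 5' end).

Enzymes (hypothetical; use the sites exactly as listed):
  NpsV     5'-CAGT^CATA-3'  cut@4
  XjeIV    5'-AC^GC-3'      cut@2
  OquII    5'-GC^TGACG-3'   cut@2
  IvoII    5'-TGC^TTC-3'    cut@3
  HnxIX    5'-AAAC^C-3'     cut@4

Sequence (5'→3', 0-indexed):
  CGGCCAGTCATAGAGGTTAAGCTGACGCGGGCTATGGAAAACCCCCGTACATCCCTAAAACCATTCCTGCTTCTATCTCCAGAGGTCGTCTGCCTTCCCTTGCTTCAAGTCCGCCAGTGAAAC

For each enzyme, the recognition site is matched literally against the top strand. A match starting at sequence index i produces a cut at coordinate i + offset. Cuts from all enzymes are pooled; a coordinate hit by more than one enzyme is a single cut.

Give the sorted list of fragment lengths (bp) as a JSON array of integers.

Scan for sites:
  NpsV (CAGTCATA, off=4): starts [4] → cuts [8]
  XjeIV (ACGC, off=2): starts [24] → cuts [26]
  OquII (GCTGACG, off=2): starts [20] → cuts [22]
  IvoII (TGCTTC, off=3): starts [67, 100] → cuts [70, 103]
  HnxIX (AAACC, off=4): starts [38, 57, 119] → cuts [0, 42, 61]

Pooled cuts: [0, 8, 22, 26, 42, 61, 70, 103]

Fragments:
  0→8: 8 bp
  8→22: 14 bp
  22→26: 4 bp
  26→42: 16 bp
  42→61: 19 bp
  61→70: 9 bp
  70→103: 33 bp
  103→0 (wrap): 123-103+0 = 20 bp

[4,8,9,14,16,19,20,33]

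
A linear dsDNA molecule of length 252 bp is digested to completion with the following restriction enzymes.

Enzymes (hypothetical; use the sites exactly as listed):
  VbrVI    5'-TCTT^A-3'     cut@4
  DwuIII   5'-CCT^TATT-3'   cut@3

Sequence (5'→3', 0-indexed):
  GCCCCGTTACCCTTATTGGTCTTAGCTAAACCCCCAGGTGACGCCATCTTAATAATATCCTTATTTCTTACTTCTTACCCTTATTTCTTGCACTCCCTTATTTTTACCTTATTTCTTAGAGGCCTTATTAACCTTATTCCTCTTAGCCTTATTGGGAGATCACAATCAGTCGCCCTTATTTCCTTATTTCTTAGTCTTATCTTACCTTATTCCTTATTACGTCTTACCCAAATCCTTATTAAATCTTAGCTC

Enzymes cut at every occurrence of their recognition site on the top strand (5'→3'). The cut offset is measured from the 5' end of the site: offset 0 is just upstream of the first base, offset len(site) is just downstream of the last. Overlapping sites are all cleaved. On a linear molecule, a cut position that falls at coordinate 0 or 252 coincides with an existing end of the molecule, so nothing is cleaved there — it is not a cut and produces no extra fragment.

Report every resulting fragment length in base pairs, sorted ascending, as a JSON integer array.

Scan for sites:
  VbrVI TCTTA/4: at [19, 46, 65, 72, 113, 140, 188, 194, 199, 221, 243] ⇒ [23, 50, 69, 76, 117, 144, 192, 198, 203, 225, 247]
  DwuIII CCTTATT/3: at [10, 58, 78, 95, 106, 122, 131, 146, 173, 181, 204, 211, 233] ⇒ [13, 61, 81, 98, 109, 125, 134, 149, 176, 184, 207, 214, 236]

Pooled cuts: [13, 23, 50, 61, 69, 76, 81, 98, 109, 117, 125, 134, 144, 149, 176, 184, 192, 198, 203, 207, 214, 225, 236, 247]

Fragments:
  [0,13): 13 bp
  [13,23): 10 bp
  [23,50): 27 bp
  [50,61): 11 bp
  [61,69): 8 bp
  [69,76): 7 bp
  [76,81): 5 bp
  [81,98): 17 bp
  [98,109): 11 bp
  [109,117): 8 bp
  [117,125): 8 bp
  [125,134): 9 bp
  [134,144): 10 bp
  [144,149): 5 bp
  [149,176): 27 bp
  [176,184): 8 bp
  [184,192): 8 bp
  [192,198): 6 bp
  [198,203): 5 bp
  [203,207): 4 bp
  [207,214): 7 bp
  [214,225): 11 bp
  [225,236): 11 bp
  [236,247): 11 bp
  [247,252): 5 bp

[4,5,5,5,5,6,7,7,8,8,8,8,8,9,10,10,11,11,11,11,11,13,17,27,27]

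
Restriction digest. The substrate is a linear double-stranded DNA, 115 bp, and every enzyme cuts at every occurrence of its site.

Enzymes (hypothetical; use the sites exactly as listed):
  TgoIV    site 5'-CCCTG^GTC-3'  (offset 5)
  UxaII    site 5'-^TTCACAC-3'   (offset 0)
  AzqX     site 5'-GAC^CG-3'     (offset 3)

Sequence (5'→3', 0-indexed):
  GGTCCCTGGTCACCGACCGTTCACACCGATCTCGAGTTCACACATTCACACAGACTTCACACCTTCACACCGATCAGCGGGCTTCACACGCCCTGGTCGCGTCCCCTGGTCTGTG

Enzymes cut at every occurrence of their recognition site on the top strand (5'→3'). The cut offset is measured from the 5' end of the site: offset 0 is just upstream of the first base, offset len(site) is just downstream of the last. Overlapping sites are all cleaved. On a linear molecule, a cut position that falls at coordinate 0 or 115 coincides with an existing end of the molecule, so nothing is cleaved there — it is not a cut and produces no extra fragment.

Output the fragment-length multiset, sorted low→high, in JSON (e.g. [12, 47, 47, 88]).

Per-enzyme occurrences:
  TgoIV (CCCTGGTC, off=5): starts [3, 90, 103] → cuts [8, 95, 108]
  UxaII (TTCACAC, off=0): starts [19, 36, 44, 55, 63, 82] → cuts [19, 36, 44, 55, 63, 82]
  AzqX (GACCG, off=3): starts [14] → cuts [17]

Pooled cuts: [8, 17, 19, 36, 44, 55, 63, 82, 95, 108]

Fragment lengths:
  [0,8): 8 bp
  [8,17): 9 bp
  [17,19): 2 bp
  [19,36): 17 bp
  [36,44): 8 bp
  [44,55): 11 bp
  [55,63): 8 bp
  [63,82): 19 bp
  [82,95): 13 bp
  [95,108): 13 bp
  [108,115): 7 bp

[2,7,8,8,8,9,11,13,13,17,19]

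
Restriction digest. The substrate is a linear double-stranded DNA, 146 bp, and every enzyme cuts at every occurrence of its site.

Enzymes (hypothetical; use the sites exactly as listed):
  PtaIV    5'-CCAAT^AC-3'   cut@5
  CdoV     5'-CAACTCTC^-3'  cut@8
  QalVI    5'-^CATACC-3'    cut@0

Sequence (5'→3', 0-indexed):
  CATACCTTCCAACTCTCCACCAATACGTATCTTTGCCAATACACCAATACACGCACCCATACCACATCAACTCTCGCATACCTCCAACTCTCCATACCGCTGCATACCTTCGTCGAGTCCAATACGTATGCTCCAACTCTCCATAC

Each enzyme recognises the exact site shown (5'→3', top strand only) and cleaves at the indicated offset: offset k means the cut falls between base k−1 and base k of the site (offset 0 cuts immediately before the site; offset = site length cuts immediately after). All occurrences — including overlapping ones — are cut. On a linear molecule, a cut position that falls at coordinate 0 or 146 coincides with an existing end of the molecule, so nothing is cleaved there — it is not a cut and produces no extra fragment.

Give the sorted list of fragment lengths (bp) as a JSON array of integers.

[1,5,7,8,9,10,16,16,17,18,18,21]

Per-enzyme occurrences:
  PtaIV CCAATAC/5: at [19, 35, 43, 118] ⇒ [24, 40, 48, 123]
  CdoV CAACTCTC/8: at [9, 67, 84, 133] ⇒ [17, 75, 92, 141]
  QalVI CATACC/0: at [0, 57, 76, 92, 102] ⇒ [57, 76, 92, 102] (position 0 is a terminus of the linear molecule — no cut)

All cut coordinates (distinct, sorted): [17, 24, 40, 48, 57, 75, 76, 92, 102, 123, 141]

Fragment lengths:
  [0,17): 17 bp
  [17,24): 7 bp
  [24,40): 16 bp
  [40,48): 8 bp
  [48,57): 9 bp
  [57,75): 18 bp
  [75,76): 1 bp
  [76,92): 16 bp
  [92,102): 10 bp
  [102,123): 21 bp
  [123,141): 18 bp
  [141,146): 5 bp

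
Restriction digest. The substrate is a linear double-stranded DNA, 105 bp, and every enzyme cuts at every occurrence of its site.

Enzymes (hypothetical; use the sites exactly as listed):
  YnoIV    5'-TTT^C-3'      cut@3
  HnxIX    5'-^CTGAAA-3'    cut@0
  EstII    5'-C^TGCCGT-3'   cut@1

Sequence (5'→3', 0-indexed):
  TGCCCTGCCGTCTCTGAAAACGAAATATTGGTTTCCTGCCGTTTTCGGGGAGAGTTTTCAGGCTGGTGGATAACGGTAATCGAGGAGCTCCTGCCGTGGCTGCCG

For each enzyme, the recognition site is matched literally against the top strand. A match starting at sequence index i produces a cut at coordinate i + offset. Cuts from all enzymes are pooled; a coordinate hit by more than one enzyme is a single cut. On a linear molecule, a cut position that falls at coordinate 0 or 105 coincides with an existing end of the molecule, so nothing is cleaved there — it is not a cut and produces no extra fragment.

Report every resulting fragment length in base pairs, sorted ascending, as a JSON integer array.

[2,5,8,9,13,14,21,33]

Per-enzyme occurrences:
  YnoIV (TTTC, off=3): starts [31, 42, 55] → cuts [34, 45, 58]
  HnxIX (CTGAAA, off=0): starts [13] → cuts [13]
  EstII (CTGCCGT, off=1): starts [4, 35, 90] → cuts [5, 36, 91]

Pooled cuts: [5, 13, 34, 36, 45, 58, 91]

Fragments:
  [0,5): 5 bp
  [5,13): 8 bp
  [13,34): 21 bp
  [34,36): 2 bp
  [36,45): 9 bp
  [45,58): 13 bp
  [58,91): 33 bp
  [91,105): 14 bp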